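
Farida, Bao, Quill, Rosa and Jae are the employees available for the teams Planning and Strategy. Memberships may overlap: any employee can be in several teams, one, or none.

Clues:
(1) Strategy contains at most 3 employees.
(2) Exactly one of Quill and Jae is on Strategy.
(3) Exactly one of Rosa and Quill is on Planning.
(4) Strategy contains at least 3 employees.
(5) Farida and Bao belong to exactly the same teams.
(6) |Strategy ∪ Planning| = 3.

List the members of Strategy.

Strategy = {Bao, Farida, Quill}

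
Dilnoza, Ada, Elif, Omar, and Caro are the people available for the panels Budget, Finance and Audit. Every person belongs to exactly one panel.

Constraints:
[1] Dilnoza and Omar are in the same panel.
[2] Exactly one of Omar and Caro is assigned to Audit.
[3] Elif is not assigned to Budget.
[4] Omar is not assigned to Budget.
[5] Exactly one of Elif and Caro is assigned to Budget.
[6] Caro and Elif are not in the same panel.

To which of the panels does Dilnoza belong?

From (3): Elif ∉ Budget.
From (4): Omar ∉ Budget.
(1): Dilnoza matches Omar: Dilnoza ∉ Budget.
(5) (exactly one): Caro ∈ Budget.
(2) (exactly one): Omar ∈ Audit.
(1): Dilnoza matches Omar: Dilnoza ∉ Finance.
(1): Dilnoza matches Omar: Dilnoza ∈ Audit.

Dilnoza: Audit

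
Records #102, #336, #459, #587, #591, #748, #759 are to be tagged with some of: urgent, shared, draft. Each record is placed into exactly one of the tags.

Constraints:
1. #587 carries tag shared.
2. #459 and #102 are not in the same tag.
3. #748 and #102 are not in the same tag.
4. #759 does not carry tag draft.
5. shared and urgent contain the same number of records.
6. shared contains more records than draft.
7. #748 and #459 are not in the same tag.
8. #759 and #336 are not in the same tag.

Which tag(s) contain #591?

From (1): #587 ∈ shared.
From (4): #759 ∉ draft.
Suppose #591 ∉ urgent: no assignment then satisfies all the clues, so #591 ∈ urgent.

#591: urgent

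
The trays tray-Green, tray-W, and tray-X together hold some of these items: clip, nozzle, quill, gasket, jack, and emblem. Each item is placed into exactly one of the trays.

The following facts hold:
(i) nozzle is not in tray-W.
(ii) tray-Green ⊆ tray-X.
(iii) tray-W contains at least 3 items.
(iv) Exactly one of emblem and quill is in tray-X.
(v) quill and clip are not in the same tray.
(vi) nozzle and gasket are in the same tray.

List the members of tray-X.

tray-X = {gasket, nozzle, quill}

From (i): nozzle ∉ tray-W.
(vi): gasket matches nozzle: gasket ∉ tray-W.
Suppose clip ∈ tray-X: no assignment then satisfies all the clues, so clip ∉ tray-X.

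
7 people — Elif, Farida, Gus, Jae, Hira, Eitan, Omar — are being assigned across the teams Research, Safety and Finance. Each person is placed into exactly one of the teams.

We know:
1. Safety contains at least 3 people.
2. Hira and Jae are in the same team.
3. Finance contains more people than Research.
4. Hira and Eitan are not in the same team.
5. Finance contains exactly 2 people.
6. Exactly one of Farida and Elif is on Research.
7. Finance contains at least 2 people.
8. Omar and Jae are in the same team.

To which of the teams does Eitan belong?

Eitan: Finance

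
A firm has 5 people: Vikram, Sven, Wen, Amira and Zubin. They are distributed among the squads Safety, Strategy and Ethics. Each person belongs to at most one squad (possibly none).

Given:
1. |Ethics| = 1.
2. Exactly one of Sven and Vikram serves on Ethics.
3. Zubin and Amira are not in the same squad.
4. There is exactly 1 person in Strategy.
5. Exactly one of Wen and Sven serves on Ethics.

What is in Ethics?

Ethics = {Sven}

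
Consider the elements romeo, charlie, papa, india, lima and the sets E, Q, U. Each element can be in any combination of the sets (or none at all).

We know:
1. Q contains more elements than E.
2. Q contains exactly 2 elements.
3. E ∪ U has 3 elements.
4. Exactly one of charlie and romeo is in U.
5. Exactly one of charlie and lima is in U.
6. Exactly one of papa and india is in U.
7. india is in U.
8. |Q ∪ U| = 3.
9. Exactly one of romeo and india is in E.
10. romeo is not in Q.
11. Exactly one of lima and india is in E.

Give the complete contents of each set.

E = {india}; Q = {india, lima}; U = {india, lima, romeo}

From (7): india ∈ U.
From (10): romeo ∉ Q.
(6) (exactly one): papa ∉ U.
Suppose romeo ∈ E: no assignment then satisfies all the clues, so romeo ∉ E.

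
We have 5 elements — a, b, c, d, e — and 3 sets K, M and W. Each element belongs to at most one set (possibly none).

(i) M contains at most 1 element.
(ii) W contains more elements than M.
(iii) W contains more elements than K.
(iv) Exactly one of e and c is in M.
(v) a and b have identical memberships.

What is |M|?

1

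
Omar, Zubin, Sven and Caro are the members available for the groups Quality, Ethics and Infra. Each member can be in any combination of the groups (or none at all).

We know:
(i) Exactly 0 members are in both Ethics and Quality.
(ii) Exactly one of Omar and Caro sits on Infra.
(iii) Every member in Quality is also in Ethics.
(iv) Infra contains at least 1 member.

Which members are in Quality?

Quality = {}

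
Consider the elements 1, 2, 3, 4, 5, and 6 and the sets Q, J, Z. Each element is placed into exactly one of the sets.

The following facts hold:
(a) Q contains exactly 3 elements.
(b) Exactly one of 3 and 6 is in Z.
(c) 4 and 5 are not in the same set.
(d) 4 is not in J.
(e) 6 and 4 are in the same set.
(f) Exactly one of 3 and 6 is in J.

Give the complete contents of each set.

Q = {1, 2, 5}; J = {3}; Z = {4, 6}

From (d): 4 ∉ J.
(e): 6 matches 4: 6 ∉ J.
(f) (exactly one): 3 ∈ J.
(b) (exactly one): 6 ∈ Z.
(e): 4 matches 6: 4 ∉ Q.
(e): 4 matches 6: 4 ∈ Z.
(a): only 3 candidates remain for Q, so all are in.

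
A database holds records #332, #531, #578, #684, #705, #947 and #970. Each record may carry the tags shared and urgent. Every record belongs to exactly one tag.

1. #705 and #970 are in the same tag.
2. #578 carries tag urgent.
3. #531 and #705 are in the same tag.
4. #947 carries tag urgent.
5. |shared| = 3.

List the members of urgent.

urgent = {#332, #578, #684, #947}

From (2): #578 ∈ urgent.
From (4): #947 ∈ urgent.
Suppose #332 ∉ urgent: no assignment then satisfies all the clues, so #332 ∈ urgent.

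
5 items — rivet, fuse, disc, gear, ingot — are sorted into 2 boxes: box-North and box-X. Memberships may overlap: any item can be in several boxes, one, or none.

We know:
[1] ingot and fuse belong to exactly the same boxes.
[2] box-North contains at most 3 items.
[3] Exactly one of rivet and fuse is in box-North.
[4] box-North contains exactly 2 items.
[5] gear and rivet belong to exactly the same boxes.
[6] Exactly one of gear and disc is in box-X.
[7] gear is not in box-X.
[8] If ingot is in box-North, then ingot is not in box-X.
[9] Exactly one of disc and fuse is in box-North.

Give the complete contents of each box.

box-North = {fuse, ingot}; box-X = {disc}

From (7): gear ∉ box-X.
(5): rivet matches gear: rivet ∉ box-X.
(6) (exactly one): disc ∈ box-X.
Suppose rivet ∈ box-North: no assignment then satisfies all the clues, so rivet ∉ box-North.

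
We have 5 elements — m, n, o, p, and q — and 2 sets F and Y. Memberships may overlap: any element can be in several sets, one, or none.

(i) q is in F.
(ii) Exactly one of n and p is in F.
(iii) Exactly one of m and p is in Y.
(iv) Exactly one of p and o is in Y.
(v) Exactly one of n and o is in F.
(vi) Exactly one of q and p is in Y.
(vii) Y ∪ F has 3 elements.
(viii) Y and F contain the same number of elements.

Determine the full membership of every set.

F = {n, q}; Y = {n, p}

From (i): q ∈ F.
Suppose m ∈ F: no assignment then satisfies all the clues, so m ∉ F.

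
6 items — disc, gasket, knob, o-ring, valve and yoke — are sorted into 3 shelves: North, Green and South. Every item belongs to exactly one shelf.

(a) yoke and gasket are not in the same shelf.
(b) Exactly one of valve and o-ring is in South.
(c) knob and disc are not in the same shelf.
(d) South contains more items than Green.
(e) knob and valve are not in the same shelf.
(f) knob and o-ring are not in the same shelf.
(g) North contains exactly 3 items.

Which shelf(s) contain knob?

knob: Green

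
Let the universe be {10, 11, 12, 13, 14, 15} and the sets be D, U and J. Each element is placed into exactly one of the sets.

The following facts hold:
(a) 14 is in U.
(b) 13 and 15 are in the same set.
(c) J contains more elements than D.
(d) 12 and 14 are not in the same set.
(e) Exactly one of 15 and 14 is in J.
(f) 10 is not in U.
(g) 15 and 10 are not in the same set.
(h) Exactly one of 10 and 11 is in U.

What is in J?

J = {12, 13, 15}

From (a): 14 ∈ U.
From (f): 10 ∉ U.
(d): 12 ∉ U.
(e) (exactly one): 15 ∈ J.
(g): 10 ∉ J.
(h) (exactly one): 11 ∈ U.
Only one set left: 10 ∈ D.
(b): 13 matches 15: 13 ∉ D.
(b): 13 matches 15: 13 ∉ U.
(b): 13 matches 15: 13 ∈ J.
Suppose 12 ∉ J: no assignment then satisfies all the clues, so 12 ∈ J.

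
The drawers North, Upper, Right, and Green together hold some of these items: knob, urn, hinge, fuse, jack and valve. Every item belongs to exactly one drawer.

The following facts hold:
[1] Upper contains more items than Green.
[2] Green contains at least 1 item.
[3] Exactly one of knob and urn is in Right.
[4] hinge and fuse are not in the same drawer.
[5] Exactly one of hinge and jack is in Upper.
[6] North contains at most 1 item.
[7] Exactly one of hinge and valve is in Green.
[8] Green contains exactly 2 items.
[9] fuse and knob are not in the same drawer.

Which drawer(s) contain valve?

valve: Upper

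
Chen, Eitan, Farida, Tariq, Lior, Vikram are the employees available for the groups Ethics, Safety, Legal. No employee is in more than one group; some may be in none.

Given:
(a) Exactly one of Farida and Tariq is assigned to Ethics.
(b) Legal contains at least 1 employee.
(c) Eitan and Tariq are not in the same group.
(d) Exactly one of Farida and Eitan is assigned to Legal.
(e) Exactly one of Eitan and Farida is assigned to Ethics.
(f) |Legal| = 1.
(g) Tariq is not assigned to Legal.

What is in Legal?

Legal = {Eitan}

From (g): Tariq ∉ Legal.
Suppose Chen ∈ Legal: no assignment then satisfies all the clues, so Chen ∉ Legal.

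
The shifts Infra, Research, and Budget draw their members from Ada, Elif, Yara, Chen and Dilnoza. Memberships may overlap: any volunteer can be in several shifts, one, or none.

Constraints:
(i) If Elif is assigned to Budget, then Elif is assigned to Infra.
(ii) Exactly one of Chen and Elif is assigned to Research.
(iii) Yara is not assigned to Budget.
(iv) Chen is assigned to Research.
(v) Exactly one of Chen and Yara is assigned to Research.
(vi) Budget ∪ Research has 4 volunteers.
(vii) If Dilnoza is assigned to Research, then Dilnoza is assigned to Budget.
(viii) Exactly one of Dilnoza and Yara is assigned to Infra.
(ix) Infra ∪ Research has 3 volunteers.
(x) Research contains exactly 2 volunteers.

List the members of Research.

Research = {Chen, Dilnoza}

From (iii): Yara ∉ Budget.
From (iv): Chen ∈ Research.
(ii) (exactly one): Elif ∉ Research.
(v) (exactly one): Yara ∉ Research.
Suppose Ada ∈ Research: no assignment then satisfies all the clues, so Ada ∉ Research.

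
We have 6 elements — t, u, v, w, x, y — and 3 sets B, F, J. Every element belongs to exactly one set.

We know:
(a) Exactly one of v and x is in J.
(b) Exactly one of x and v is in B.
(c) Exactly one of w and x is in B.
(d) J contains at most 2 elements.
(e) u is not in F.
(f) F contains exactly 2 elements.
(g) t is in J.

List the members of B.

B = {u, x}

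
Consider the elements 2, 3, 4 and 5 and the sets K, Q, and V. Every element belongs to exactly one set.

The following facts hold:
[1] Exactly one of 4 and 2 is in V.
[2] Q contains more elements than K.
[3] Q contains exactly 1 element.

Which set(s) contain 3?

3: V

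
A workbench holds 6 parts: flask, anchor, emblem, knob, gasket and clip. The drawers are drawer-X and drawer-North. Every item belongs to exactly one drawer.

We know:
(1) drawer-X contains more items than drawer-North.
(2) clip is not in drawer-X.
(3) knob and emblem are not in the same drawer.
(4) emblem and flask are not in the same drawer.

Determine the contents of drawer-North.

From (2): clip ∉ drawer-X.
Only one drawer left: clip ∈ drawer-North.
Suppose flask ∈ drawer-North: no assignment then satisfies all the clues, so flask ∉ drawer-North.

drawer-North = {clip, emblem}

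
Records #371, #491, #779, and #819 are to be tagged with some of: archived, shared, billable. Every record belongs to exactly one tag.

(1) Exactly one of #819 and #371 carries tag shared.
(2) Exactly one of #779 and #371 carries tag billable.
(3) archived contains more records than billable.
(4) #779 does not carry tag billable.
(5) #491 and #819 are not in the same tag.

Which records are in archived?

archived = {#491, #779}

From (4): #779 ∉ billable.
(2) (exactly one): #371 ∈ billable.
(1) (exactly one): #819 ∈ shared.
(5): #491 ∉ shared.
Suppose #491 ∉ archived: no assignment then satisfies all the clues, so #491 ∈ archived.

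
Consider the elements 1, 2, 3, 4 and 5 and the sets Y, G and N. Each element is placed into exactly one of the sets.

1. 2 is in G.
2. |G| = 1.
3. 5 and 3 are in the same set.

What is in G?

From (1): 2 ∈ G.
(2): G already has 1, so the rest are out.

G = {2}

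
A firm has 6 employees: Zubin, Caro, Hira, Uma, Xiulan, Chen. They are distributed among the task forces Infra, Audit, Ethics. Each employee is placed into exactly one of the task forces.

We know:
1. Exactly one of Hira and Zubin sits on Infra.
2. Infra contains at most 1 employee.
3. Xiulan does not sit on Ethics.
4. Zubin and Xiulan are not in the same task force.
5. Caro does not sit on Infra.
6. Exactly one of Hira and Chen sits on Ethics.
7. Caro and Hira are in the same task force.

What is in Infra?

Infra = {Zubin}

From (3): Xiulan ∉ Ethics.
From (5): Caro ∉ Infra.
(7): Hira matches Caro: Hira ∉ Infra.
(1) (exactly one): Zubin ∈ Infra.
(2): Infra already has 1, so the rest are out.
Only one task force left: Xiulan ∈ Audit.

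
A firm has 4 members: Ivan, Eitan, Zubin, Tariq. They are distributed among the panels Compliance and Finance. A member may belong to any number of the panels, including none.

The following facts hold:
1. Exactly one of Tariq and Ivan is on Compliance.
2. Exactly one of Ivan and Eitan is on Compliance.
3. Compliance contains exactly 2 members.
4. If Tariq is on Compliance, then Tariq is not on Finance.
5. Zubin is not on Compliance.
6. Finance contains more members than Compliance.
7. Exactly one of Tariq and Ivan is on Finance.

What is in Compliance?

Compliance = {Eitan, Tariq}

From (5): Zubin ∉ Compliance.
Suppose Ivan ∈ Compliance: no assignment then satisfies all the clues, so Ivan ∉ Compliance.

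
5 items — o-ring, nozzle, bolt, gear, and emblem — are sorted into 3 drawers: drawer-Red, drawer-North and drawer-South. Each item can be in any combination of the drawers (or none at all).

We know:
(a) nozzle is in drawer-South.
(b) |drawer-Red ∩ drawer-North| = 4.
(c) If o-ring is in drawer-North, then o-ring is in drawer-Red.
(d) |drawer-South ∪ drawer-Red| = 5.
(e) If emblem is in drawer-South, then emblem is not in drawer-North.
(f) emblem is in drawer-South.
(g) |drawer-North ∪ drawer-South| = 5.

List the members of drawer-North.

drawer-North = {bolt, gear, nozzle, o-ring}

From (a): nozzle ∈ drawer-South.
From (f): emblem ∈ drawer-South.
(e): emblem ∉ drawer-North.
Suppose o-ring ∉ drawer-North: no assignment then satisfies all the clues, so o-ring ∈ drawer-North.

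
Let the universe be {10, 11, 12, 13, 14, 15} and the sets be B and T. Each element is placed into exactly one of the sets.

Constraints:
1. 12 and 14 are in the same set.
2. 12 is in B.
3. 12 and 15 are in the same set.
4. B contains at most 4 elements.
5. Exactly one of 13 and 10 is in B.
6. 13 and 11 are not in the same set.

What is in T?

T = {10, 11}

From (2): 12 ∈ B.
(1): 14 matches 12: 14 ∈ B.
(3): 15 matches 12: 15 ∈ B.
Suppose 10 ∉ T: no assignment then satisfies all the clues, so 10 ∈ T.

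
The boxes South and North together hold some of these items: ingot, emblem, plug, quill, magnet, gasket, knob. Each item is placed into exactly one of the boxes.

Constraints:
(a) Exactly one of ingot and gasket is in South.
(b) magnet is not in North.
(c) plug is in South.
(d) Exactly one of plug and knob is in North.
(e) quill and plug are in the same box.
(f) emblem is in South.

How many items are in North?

2

From (b): magnet ∉ North.
From (c): plug ∈ South.
From (f): emblem ∈ South.
(d) (exactly one): knob ∈ North.
(e): quill matches plug: quill ∈ South.
Only one box left: magnet ∈ South.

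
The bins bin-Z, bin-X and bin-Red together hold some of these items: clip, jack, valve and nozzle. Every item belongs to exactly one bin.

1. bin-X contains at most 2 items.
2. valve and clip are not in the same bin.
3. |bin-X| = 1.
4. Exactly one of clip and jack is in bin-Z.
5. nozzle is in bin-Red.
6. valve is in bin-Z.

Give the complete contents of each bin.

bin-Z = {jack, valve}; bin-X = {clip}; bin-Red = {nozzle}

From (5): nozzle ∈ bin-Red.
From (6): valve ∈ bin-Z.
(2): clip ∉ bin-Z.
(4) (exactly one): jack ∈ bin-Z.
(3): only 1 candidates remain for bin-X, so all are in.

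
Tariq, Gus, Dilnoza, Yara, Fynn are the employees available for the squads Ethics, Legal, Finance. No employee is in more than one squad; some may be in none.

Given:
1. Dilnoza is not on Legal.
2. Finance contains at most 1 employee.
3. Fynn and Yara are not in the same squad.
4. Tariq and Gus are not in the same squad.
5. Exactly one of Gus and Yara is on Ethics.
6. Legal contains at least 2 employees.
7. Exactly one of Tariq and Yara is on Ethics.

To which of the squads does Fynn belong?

Fynn: Legal

From (1): Dilnoza ∉ Legal.
Suppose Fynn ∈ Ethics: no assignment then satisfies all the clues, so Fynn ∉ Ethics.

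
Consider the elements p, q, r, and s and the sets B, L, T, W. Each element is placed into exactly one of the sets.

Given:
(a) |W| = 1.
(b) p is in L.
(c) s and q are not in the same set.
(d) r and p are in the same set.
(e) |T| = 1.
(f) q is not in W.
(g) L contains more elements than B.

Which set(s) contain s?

From (b): p ∈ L.
From (f): q ∉ W.
(d): r matches p: r ∉ B.
(d): r matches p: r ∈ L.
(a): only 1 candidates remain for W, so all are in.
(e): only 1 candidates remain for T, so all are in.

s: W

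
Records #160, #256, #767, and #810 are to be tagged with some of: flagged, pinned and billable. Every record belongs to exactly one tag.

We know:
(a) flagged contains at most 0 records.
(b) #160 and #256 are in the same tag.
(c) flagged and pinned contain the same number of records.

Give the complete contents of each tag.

(a): flagged already has 0, so the rest are out.
Suppose #160 ∈ pinned: no assignment then satisfies all the clues, so #160 ∉ pinned.

flagged = {}; pinned = {}; billable = {#160, #256, #767, #810}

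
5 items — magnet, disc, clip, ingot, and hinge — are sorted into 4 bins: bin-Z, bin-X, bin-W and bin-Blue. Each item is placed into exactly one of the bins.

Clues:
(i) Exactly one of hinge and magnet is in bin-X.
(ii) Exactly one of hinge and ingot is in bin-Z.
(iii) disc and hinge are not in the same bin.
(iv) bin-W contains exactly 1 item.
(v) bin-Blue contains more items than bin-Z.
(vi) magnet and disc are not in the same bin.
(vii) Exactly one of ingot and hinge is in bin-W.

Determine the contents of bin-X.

bin-X = {magnet}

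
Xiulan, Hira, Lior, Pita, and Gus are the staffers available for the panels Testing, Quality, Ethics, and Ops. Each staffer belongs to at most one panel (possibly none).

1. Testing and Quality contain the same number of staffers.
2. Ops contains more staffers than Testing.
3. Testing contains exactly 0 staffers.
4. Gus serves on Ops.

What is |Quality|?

0

From (4): Gus ∈ Ops.
(3): Testing already has 0, so the rest are out.
Suppose Xiulan ∈ Quality: no assignment then satisfies all the clues, so Xiulan ∉ Quality.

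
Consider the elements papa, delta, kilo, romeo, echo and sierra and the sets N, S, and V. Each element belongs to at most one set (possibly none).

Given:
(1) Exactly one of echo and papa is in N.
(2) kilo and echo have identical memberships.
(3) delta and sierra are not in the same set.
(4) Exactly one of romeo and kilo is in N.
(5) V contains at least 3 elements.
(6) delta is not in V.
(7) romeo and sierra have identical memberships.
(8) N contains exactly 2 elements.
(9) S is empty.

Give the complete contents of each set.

N = {echo, kilo}; S = {}; V = {papa, romeo, sierra}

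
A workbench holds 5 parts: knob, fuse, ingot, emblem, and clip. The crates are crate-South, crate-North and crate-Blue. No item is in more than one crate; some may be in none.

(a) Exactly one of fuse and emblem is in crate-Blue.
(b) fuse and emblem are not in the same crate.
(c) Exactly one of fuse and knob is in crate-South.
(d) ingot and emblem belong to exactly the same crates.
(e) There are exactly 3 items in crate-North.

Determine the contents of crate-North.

crate-North = {clip, emblem, ingot}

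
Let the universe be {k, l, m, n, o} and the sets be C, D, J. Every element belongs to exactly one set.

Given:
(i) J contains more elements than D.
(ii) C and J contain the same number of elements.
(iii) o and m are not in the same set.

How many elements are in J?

2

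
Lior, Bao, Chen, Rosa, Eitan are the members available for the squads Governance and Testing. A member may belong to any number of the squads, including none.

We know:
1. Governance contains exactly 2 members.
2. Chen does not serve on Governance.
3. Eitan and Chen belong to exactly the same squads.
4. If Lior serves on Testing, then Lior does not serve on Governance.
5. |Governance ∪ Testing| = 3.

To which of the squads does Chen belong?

From (2): Chen ∉ Governance.
(3): Eitan matches Chen: Eitan ∉ Governance.
Suppose Chen ∈ Testing: no assignment then satisfies all the clues, so Chen ∉ Testing.

Chen: none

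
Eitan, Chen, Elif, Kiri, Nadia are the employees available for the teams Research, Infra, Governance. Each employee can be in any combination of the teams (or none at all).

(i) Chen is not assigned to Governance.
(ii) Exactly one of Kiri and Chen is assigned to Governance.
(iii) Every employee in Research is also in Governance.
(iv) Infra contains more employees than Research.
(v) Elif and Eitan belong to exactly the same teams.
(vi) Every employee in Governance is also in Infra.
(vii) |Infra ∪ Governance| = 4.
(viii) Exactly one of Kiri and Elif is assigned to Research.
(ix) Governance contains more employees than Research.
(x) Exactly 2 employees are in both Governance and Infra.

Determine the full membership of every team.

Research = {Kiri}; Infra = {Eitan, Elif, Kiri, Nadia}; Governance = {Kiri, Nadia}

From (i): Chen ∉ Governance.
(ii) (exactly one): Kiri ∈ Governance.
(iii) contrapositive: Chen ∉ Research.
(vi) with Kiri ∈ Governance: Kiri ∈ Infra.
Suppose Eitan ∈ Research: no assignment then satisfies all the clues, so Eitan ∉ Research.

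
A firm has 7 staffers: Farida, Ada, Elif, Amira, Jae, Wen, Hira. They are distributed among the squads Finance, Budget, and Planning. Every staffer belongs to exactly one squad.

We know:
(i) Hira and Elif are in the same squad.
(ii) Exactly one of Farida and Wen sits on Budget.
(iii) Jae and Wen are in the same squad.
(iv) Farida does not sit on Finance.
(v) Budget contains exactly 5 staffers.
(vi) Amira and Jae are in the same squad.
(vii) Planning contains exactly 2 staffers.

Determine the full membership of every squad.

Finance = {}; Budget = {Amira, Elif, Hira, Jae, Wen}; Planning = {Ada, Farida}

From (iv): Farida ∉ Finance.
Suppose Farida ∈ Budget: no assignment then satisfies all the clues, so Farida ∉ Budget.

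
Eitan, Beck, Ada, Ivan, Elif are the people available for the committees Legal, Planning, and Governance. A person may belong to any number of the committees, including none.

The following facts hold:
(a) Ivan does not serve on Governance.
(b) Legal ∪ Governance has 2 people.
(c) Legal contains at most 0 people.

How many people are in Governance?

2

From (a): Ivan ∉ Governance.
(c): Legal already has 0, so the rest are out.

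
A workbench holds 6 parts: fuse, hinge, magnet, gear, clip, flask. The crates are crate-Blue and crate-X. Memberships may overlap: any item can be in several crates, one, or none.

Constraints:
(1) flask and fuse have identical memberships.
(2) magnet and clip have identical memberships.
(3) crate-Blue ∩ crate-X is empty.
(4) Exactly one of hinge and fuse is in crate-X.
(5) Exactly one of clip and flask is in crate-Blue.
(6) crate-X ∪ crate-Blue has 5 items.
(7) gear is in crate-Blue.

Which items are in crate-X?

From (7): gear ∈ crate-Blue.
(3) (disjoint): gear ∉ crate-X.
Suppose fuse ∉ crate-X: no assignment then satisfies all the clues, so fuse ∈ crate-X.

crate-X = {flask, fuse}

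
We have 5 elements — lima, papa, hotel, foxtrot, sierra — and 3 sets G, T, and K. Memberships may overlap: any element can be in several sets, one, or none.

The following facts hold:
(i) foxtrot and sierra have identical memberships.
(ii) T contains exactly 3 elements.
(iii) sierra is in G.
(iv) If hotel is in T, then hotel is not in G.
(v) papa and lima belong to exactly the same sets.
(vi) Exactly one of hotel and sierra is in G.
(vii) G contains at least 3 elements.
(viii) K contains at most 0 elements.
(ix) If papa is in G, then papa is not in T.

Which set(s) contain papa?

papa: G

From (iii): sierra ∈ G.
(i): foxtrot matches sierra: foxtrot ∈ G.
(vi) (exactly one): hotel ∉ G.
(viii): K already has 0, so the rest are out.
Suppose papa ∉ G: no assignment then satisfies all the clues, so papa ∈ G.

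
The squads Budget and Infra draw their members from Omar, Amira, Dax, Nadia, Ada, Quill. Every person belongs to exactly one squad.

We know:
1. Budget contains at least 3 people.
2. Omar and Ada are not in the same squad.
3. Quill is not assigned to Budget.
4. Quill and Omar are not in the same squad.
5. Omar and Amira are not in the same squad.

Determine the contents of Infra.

From (3): Quill ∉ Budget.
Only one squad left: Quill ∈ Infra.
(4): Omar ∉ Infra.
Only one squad left: Omar ∈ Budget.
(2): Ada ∉ Budget.
(5): Amira ∉ Budget.
Only one squad left: Amira ∈ Infra.
Only one squad left: Ada ∈ Infra.
(1): only 3 candidates remain for Budget, so all are in.

Infra = {Ada, Amira, Quill}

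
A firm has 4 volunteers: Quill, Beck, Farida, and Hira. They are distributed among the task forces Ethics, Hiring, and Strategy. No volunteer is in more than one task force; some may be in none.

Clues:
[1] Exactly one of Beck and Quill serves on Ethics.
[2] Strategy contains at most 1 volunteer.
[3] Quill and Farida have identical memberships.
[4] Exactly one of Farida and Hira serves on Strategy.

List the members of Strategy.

Strategy = {Hira}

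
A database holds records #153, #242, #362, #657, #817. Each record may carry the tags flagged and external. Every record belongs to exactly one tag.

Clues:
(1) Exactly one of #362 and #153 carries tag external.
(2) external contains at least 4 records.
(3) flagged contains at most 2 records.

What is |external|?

4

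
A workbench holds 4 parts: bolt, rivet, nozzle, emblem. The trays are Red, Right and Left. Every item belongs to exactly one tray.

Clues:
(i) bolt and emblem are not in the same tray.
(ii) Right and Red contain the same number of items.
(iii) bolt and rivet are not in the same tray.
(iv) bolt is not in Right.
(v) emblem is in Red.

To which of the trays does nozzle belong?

nozzle: Left

From (iv): bolt ∉ Right.
From (v): emblem ∈ Red.
(i): bolt ∉ Red.
Only one tray left: bolt ∈ Left.
(iii): rivet ∉ Left.
Suppose nozzle ∈ Red: no assignment then satisfies all the clues, so nozzle ∉ Red.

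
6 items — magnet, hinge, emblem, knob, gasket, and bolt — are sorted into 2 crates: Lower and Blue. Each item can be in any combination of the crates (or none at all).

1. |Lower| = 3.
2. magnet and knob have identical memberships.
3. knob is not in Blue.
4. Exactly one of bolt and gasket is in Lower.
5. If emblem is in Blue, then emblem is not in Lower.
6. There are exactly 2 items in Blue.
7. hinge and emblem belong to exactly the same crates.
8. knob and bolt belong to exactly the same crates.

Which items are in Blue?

Blue = {emblem, hinge}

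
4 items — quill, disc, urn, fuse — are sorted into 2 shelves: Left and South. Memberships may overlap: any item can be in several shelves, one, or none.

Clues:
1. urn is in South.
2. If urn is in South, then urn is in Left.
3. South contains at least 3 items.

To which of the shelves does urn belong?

From (1): urn ∈ South.
(2): urn ∈ Left.

urn: Left, South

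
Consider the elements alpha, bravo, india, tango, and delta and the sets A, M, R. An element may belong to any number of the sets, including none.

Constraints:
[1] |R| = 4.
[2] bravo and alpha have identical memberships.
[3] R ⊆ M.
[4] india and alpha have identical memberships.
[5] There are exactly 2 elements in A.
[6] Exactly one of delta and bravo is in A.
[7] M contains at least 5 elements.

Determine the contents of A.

A = {delta, tango}

(7): only 5 candidates remain for M, so all are in.
Suppose alpha ∈ A: no assignment then satisfies all the clues, so alpha ∉ A.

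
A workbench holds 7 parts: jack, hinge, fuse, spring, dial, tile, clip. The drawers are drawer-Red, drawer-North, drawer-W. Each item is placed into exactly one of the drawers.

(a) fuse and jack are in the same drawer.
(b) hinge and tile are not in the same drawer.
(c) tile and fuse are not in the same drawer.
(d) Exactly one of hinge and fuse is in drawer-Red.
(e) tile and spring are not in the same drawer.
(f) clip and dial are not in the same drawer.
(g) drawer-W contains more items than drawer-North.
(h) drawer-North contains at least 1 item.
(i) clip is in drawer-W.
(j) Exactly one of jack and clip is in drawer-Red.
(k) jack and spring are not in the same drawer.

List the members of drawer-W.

drawer-W = {clip, hinge, spring}

From (i): clip ∈ drawer-W.
(f): dial ∉ drawer-W.
(j) (exactly one): jack ∈ drawer-Red.
(k): spring ∉ drawer-Red.
(a): fuse matches jack: fuse ∈ drawer-Red.
(c): tile ∉ drawer-Red.
(d) (exactly one): hinge ∉ drawer-Red.
Suppose hinge ∉ drawer-W: no assignment then satisfies all the clues, so hinge ∈ drawer-W.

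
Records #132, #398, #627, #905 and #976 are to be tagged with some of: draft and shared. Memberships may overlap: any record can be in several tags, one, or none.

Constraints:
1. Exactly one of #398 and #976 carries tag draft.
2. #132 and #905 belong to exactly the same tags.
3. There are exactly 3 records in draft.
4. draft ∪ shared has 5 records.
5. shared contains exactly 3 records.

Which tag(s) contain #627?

#627: shared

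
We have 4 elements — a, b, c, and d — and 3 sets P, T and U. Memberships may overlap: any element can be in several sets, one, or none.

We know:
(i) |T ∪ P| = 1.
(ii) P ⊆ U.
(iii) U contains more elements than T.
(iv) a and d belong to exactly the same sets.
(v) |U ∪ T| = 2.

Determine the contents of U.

U = {b, c}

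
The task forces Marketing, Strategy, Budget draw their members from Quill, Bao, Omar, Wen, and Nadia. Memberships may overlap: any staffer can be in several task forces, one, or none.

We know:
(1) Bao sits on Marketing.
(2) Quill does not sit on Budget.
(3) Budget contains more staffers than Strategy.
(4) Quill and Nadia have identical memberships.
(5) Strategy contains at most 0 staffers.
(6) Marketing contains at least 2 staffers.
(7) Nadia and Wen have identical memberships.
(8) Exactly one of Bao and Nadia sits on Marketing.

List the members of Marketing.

Marketing = {Bao, Omar}

From (1): Bao ∈ Marketing.
From (2): Quill ∉ Budget.
(4): Nadia matches Quill: Nadia ∉ Budget.
(5): Strategy already has 0, so the rest are out.
(7): Wen matches Nadia: Wen ∉ Budget.
(8) (exactly one): Nadia ∉ Marketing.
(4): Quill matches Nadia: Quill ∉ Marketing.
(7): Wen matches Nadia: Wen ∉ Marketing.
(6): only 2 candidates remain for Marketing, so all are in.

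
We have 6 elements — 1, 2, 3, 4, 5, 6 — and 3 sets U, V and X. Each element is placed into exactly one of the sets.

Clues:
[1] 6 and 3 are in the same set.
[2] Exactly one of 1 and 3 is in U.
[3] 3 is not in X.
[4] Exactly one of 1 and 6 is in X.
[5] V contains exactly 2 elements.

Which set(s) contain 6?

6: U

From (3): 3 ∉ X.
(1): 6 matches 3: 6 ∉ X.
(4) (exactly one): 1 ∈ X.
(2) (exactly one): 3 ∈ U.
(1): 6 matches 3: 6 ∈ U.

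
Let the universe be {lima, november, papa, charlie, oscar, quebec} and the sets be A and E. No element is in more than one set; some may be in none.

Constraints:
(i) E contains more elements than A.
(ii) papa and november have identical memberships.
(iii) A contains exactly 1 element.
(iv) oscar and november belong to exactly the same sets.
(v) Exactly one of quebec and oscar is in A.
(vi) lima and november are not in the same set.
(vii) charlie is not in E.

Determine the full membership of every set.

A = {quebec}; E = {november, oscar, papa}

From (vii): charlie ∉ E.
Suppose lima ∈ A: no assignment then satisfies all the clues, so lima ∉ A.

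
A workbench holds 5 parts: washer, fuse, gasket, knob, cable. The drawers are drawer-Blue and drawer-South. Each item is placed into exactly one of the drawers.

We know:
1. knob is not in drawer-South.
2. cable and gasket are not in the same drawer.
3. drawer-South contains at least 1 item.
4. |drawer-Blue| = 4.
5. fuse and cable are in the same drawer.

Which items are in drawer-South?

drawer-South = {gasket}

From (1): knob ∉ drawer-South.
Only one drawer left: knob ∈ drawer-Blue.
Suppose washer ∈ drawer-South: no assignment then satisfies all the clues, so washer ∉ drawer-South.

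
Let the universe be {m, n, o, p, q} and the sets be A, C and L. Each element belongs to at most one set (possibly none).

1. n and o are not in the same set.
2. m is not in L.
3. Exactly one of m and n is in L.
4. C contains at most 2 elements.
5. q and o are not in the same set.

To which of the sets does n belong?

From (2): m ∉ L.
(3) (exactly one): n ∈ L.
(1): o ∉ L.

n: L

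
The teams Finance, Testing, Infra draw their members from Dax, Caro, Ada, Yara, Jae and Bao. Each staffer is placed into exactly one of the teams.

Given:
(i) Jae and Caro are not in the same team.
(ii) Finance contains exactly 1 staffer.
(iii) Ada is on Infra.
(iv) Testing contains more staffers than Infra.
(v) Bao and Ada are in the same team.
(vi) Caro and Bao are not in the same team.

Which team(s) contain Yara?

Yara: Testing

From (iii): Ada ∈ Infra.
(v): Bao matches Ada: Bao ∉ Finance.
(v): Bao matches Ada: Bao ∉ Testing.
(v): Bao matches Ada: Bao ∈ Infra.
(vi): Caro ∉ Infra.
Suppose Yara ∈ Finance: no assignment then satisfies all the clues, so Yara ∉ Finance.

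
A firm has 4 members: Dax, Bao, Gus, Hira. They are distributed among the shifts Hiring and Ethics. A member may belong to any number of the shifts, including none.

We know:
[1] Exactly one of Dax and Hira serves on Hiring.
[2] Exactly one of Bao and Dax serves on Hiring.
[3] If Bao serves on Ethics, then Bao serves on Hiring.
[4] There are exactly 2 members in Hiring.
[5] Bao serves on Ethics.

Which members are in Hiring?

From (5): Bao ∈ Ethics.
(3): Bao ∈ Hiring.
(2) (exactly one): Dax ∉ Hiring.
(1) (exactly one): Hira ∈ Hiring.
(4): Hiring already has 2, so the rest are out.

Hiring = {Bao, Hira}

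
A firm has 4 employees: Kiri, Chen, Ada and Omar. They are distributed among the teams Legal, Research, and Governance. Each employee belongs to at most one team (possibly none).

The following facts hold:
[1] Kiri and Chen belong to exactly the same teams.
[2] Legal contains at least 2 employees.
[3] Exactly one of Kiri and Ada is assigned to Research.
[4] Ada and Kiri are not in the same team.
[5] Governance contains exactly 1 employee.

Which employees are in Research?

Research = {Ada}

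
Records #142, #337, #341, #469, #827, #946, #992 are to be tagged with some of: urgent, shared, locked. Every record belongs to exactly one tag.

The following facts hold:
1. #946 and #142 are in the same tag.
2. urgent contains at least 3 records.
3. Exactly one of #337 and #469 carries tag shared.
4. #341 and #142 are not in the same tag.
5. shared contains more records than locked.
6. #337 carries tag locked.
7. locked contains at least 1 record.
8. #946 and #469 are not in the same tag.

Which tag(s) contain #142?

From (6): #337 ∈ locked.
(3) (exactly one): #469 ∈ shared.
(8): #946 ∉ shared.
(1): #142 matches #946: #142 ∉ shared.
Suppose #142 ∉ urgent: no assignment then satisfies all the clues, so #142 ∈ urgent.

#142: urgent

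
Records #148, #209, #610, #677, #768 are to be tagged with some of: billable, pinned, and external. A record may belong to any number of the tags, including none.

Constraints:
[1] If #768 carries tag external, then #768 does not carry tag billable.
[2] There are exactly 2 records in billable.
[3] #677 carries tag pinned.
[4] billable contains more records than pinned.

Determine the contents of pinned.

From (3): #677 ∈ pinned.
Suppose #148 ∈ pinned: no assignment then satisfies all the clues, so #148 ∉ pinned.

pinned = {#677}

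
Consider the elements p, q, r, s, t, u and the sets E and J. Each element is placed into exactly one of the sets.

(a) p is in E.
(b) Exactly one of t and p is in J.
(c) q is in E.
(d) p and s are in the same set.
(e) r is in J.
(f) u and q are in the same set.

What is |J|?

From (a): p ∈ E.
From (c): q ∈ E.
From (e): r ∈ J.
(b) (exactly one): t ∈ J.
(d): s matches p: s ∈ E.
(f): u matches q: u ∈ E.

2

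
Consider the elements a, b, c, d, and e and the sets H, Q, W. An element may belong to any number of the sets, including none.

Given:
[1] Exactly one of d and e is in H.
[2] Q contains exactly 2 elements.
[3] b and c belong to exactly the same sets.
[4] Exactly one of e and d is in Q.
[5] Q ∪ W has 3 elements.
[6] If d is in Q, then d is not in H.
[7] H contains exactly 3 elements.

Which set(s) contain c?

c: H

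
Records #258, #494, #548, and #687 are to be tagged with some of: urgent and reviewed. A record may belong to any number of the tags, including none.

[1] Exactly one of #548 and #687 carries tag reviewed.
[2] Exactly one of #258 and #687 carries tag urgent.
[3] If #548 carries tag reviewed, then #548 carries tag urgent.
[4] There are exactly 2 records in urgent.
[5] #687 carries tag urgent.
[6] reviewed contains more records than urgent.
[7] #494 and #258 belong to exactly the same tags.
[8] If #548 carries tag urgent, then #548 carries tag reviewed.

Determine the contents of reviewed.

reviewed = {#258, #494, #548}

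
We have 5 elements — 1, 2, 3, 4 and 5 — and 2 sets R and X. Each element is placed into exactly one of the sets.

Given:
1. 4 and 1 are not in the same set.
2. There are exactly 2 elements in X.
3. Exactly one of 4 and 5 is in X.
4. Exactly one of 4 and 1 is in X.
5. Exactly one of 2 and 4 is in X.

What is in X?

X = {3, 4}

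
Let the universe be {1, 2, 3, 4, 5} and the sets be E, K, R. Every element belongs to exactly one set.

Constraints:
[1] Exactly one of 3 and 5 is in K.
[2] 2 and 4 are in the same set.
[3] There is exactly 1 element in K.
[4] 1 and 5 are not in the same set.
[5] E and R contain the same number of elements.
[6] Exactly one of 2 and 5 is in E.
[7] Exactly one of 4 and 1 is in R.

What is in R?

R = {1, 3}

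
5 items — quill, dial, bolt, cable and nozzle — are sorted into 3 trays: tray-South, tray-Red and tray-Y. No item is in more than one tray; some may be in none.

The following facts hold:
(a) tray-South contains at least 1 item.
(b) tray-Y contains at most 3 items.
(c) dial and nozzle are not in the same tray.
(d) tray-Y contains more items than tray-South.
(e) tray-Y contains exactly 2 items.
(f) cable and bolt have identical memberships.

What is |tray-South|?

1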